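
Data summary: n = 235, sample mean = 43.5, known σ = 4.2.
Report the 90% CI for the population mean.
(43.05, 43.95)

z-interval (σ known):
z* = 1.645 for 90% confidence

Margin of error = z* · σ/√n = 1.645 · 4.2/√235 = 0.45

CI: (43.5 - 0.45, 43.5 + 0.45) = (43.05, 43.95)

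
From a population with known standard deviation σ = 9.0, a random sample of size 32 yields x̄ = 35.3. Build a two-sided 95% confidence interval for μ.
(32.18, 38.42)

z-interval (σ known):
z* = 1.960 for 95% confidence

Margin of error = z* · σ/√n = 1.960 · 9.0/√32 = 3.12

CI: (35.3 - 3.12, 35.3 + 3.12) = (32.18, 38.42)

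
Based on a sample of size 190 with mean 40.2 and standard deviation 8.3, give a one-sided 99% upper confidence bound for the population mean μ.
μ ≤ 41.61

Upper bound (one-sided):
t* = 2.346 (one-sided for 99%)
Upper bound = x̄ + t* · s/√n = 40.2 + 2.346 · 8.3/√190 = 41.61

We are 99% confident that μ ≤ 41.61.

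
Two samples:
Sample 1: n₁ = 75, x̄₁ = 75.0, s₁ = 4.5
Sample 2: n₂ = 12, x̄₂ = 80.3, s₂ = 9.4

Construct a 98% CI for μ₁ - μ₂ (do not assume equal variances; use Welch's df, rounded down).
(-12.81, 2.21)

Difference: x̄₁ - x̄₂ = -5.30
SE = √(s₁²/n₁ + s₂²/n₂) = √(4.5²/75 + 9.4²/12) = 2.7628
df = 11.82 → 11 (Welch–Satterthwaite, rounded down)
t* = 2.718

CI: -5.30 ± 2.718 · 2.7628 = -5.30 ± 7.51 = (-12.81, 2.21)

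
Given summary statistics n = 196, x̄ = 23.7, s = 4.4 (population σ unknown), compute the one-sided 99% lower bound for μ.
μ ≥ 22.96

Lower bound (one-sided):
t* = 2.346 (one-sided for 99%)
Lower bound = x̄ - t* · s/√n = 23.7 - 2.346 · 4.4/√196 = 22.96

We are 99% confident that μ ≥ 22.96.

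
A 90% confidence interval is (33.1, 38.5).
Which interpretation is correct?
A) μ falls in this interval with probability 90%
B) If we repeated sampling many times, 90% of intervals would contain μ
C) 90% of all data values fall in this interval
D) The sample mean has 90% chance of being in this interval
B

A) Wrong — μ is fixed; the randomness lives in the interval, not in μ.
B) Correct — this is the frequentist long-run coverage interpretation.
C) Wrong — a CI is about the parameter μ, not individual data values.
D) Wrong — x̄ is observed and sits in the interval by construction.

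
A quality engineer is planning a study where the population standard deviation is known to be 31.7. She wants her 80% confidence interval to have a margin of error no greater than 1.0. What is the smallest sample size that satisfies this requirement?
n ≥ 1652

For margin E ≤ 1.0:
n ≥ (z* · σ / E)²
n ≥ (1.282 · 31.7 / 1.0)²
n ≥ 1651.56

Minimum n = 1652 (rounding up)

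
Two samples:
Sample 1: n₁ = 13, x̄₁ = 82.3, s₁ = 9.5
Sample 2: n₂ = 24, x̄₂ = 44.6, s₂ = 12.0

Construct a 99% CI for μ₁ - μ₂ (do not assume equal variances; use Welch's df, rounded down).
(27.81, 47.59)

Difference: x̄₁ - x̄₂ = 37.70
SE = √(s₁²/n₁ + s₂²/n₂) = √(9.5²/13 + 12.0²/24) = 3.5975
df = 30.01 → 30 (Welch–Satterthwaite, rounded down)
t* = 2.750

CI: 37.70 ± 2.750 · 3.5975 = 37.70 ± 9.89 = (27.81, 47.59)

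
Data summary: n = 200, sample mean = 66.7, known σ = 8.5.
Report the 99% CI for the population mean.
(65.15, 68.25)

z-interval (σ known):
z* = 2.576 for 99% confidence

Margin of error = z* · σ/√n = 2.576 · 8.5/√200 = 1.55

CI: (66.7 - 1.55, 66.7 + 1.55) = (65.15, 68.25)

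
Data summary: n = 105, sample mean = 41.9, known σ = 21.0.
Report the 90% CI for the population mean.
(38.53, 45.27)

z-interval (σ known):
z* = 1.645 for 90% confidence

Margin of error = z* · σ/√n = 1.645 · 21.0/√105 = 3.37

CI: (41.9 - 3.37, 41.9 + 3.37) = (38.53, 45.27)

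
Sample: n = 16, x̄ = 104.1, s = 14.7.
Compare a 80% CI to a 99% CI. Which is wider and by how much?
99% CI is wider by 11.80

df = 15
80% CI: t* = 1.341, (99.17, 109.03), width = 2 · t* · s/√n = 9.86
99% CI: t* = 2.947, (93.27, 114.93), width = 2 · t* · s/√n = 21.66

The 99% CI is wider by 21.66 - 9.86 = 11.80.
Higher confidence requires a wider interval.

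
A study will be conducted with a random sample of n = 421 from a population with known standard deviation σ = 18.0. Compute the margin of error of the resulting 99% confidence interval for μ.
Margin of error = 2.26

Margin of error = z* · σ/√n
= 2.576 · 18.0/√421
= 2.576 · 18.0/20.5183
= 2.26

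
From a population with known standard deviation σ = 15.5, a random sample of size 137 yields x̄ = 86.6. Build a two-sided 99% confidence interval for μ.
(83.19, 90.01)

z-interval (σ known):
z* = 2.576 for 99% confidence

Margin of error = z* · σ/√n = 2.576 · 15.5/√137 = 3.41

CI: (86.6 - 3.41, 86.6 + 3.41) = (83.19, 90.01)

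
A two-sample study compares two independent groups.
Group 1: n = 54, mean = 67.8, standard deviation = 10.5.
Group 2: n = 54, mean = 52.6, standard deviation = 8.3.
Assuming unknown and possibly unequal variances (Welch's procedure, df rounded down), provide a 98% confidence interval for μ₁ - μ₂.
(10.89, 19.51)

Difference: x̄₁ - x̄₂ = 15.20
SE = √(s₁²/n₁ + s₂²/n₂) = √(10.5²/54 + 8.3²/54) = 1.8214
df = 100.64 → 100 (Welch–Satterthwaite, rounded down)
t* = 2.364

CI: 15.20 ± 2.364 · 1.8214 = 15.20 ± 4.31 = (10.89, 19.51)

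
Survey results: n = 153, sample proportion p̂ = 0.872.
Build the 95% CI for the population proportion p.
(0.819, 0.925)

Proportion CI:
SE = √(p̂(1-p̂)/n) = √(0.872 · 0.128 / 153) = 0.02701

z* = 1.960
Margin = z* · SE = 1.960 · 0.02701 = 0.0529

CI: 0.872 ± 0.0529 = (0.819, 0.925)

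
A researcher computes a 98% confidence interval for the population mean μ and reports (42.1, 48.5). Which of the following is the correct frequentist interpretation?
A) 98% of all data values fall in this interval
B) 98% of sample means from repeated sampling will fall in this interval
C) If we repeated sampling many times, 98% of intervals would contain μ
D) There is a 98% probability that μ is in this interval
C

A) Wrong — a CI is about the parameter μ, not individual data values.
B) Wrong — coverage applies to intervals containing μ, not to future x̄ values.
C) Correct — this is the frequentist long-run coverage interpretation.
D) Wrong — μ is fixed; the randomness lives in the interval, not in μ.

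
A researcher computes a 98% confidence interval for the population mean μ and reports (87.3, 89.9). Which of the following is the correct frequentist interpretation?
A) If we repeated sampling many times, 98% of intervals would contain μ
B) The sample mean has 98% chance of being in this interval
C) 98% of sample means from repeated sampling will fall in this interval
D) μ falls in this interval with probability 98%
A

A) Correct — this is the frequentist long-run coverage interpretation.
B) Wrong — x̄ is observed and sits in the interval by construction.
C) Wrong — coverage applies to intervals containing μ, not to future x̄ values.
D) Wrong — μ is fixed; the randomness lives in the interval, not in μ.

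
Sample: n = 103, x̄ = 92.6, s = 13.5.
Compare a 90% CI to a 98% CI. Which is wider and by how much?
98% CI is wider by 1.87

df = 102
90% CI: t* = 1.660, (90.39, 94.81), width = 2 · t* · s/√n = 4.42
98% CI: t* = 2.363, (89.46, 95.74), width = 2 · t* · s/√n = 6.29

The 98% CI is wider by 6.29 - 4.42 = 1.87.
Higher confidence requires a wider interval.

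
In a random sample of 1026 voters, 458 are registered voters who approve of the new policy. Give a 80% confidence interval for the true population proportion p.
(0.426, 0.466)

Proportion CI:
p̂ = 458/1026 = 0.44639
SE = √(p̂(1-p̂)/n) = √(0.44639 · 0.55361 / 1026) = 0.01552

z* = 1.282
Margin = z* · SE = 1.282 · 0.01552 = 0.0199

CI: 0.44639 ± 0.0199 = (0.426, 0.466)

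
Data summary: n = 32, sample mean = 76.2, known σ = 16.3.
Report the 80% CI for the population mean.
(72.51, 79.89)

z-interval (σ known):
z* = 1.282 for 80% confidence

Margin of error = z* · σ/√n = 1.282 · 16.3/√32 = 3.69

CI: (76.2 - 3.69, 76.2 + 3.69) = (72.51, 79.89)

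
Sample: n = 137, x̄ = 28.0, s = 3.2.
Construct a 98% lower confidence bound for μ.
μ ≥ 27.43

Lower bound (one-sided):
t* = 2.074 (one-sided for 98%)
Lower bound = x̄ - t* · s/√n = 28.0 - 2.074 · 3.2/√137 = 27.43

We are 98% confident that μ ≥ 27.43.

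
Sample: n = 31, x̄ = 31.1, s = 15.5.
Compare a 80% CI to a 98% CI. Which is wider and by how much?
98% CI is wider by 6.39

df = 30
80% CI: t* = 1.310, (27.45, 34.75), width = 2 · t* · s/√n = 7.29
98% CI: t* = 2.457, (24.26, 37.94), width = 2 · t* · s/√n = 13.68

The 98% CI is wider by 13.68 - 7.29 = 6.39.
Higher confidence requires a wider interval.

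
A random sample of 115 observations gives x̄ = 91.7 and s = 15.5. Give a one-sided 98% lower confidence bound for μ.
μ ≥ 88.70

Lower bound (one-sided):
t* = 2.078 (one-sided for 98%)
Lower bound = x̄ - t* · s/√n = 91.7 - 2.078 · 15.5/√115 = 88.70

We are 98% confident that μ ≥ 88.70.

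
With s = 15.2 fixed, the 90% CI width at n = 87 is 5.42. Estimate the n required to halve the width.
n ≈ 348

CI width ∝ 1/√n
To reduce width by factor 2, need √n to grow by 2 → need 2² = 4 times as many samples.

Current: n = 87, width = 5.42
New: n = 348, width ≈ 2.69

Width reduced by factor of 5.42/2.69 = 2.01.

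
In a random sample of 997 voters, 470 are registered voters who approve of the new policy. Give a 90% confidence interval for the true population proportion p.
(0.445, 0.497)

Proportion CI:
p̂ = 470/997 = 0.47141
SE = √(p̂(1-p̂)/n) = √(0.47141 · 0.52859 / 997) = 0.01581

z* = 1.645
Margin = z* · SE = 1.645 · 0.01581 = 0.0260

CI: 0.47141 ± 0.0260 = (0.445, 0.497)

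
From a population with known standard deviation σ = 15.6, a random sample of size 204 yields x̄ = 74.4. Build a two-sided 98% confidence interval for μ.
(71.86, 76.94)

z-interval (σ known):
z* = 2.326 for 98% confidence

Margin of error = z* · σ/√n = 2.326 · 15.6/√204 = 2.54

CI: (74.4 - 2.54, 74.4 + 2.54) = (71.86, 76.94)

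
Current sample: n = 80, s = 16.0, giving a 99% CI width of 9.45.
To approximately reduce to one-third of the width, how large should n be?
n ≈ 720

CI width ∝ 1/√n
To reduce width by factor 3, need √n to grow by 3 → need 3² = 9 times as many samples.

Current: n = 80, width = 9.45
New: n = 720, width ≈ 3.08

Width reduced by factor of 9.45/3.08 = 3.07.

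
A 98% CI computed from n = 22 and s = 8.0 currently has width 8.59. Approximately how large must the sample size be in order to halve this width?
n ≈ 88

CI width ∝ 1/√n
To reduce width by factor 2, need √n to grow by 2 → need 2² = 4 times as many samples.

Current: n = 22, width = 8.59
New: n = 88, width ≈ 4.04

Width reduced by factor of 8.59/4.04 = 2.13.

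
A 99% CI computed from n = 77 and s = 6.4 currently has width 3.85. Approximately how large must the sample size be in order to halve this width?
n ≈ 308

CI width ∝ 1/√n
To reduce width by factor 2, need √n to grow by 2 → need 2² = 4 times as many samples.

Current: n = 77, width = 3.85
New: n = 308, width ≈ 1.89

Width reduced by factor of 3.85/1.89 = 2.04.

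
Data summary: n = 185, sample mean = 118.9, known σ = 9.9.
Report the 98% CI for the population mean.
(117.21, 120.59)

z-interval (σ known):
z* = 2.326 for 98% confidence

Margin of error = z* · σ/√n = 2.326 · 9.9/√185 = 1.69

CI: (118.9 - 1.69, 118.9 + 1.69) = (117.21, 120.59)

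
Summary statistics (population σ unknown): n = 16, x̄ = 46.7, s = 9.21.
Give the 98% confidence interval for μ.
(40.71, 52.69)

t-interval (σ unknown):
df = n - 1 = 15
t* = 2.602 for 98% confidence

Margin of error = t* · s/√n = 2.602 · 9.21/√16 = 5.99

CI: (40.71, 52.69)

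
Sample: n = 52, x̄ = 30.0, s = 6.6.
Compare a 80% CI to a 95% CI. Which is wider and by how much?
95% CI is wider by 1.30

df = 51
80% CI: t* = 1.298, (28.81, 31.19), width = 2 · t* · s/√n = 2.38
95% CI: t* = 2.008, (28.16, 31.84), width = 2 · t* · s/√n = 3.68

The 95% CI is wider by 3.68 - 2.38 = 1.30.
Higher confidence requires a wider interval.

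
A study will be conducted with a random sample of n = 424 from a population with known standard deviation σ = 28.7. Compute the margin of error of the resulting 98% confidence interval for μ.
Margin of error = 3.24

Margin of error = z* · σ/√n
= 2.326 · 28.7/√424
= 2.326 · 28.7/20.5913
= 3.24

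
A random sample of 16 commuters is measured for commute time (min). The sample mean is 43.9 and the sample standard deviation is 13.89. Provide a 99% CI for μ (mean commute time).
(33.67, 54.13)

t-interval (σ unknown):
df = n - 1 = 15
t* = 2.947 for 99% confidence

Margin of error = t* · s/√n = 2.947 · 13.89/√16 = 10.23

CI: (33.67, 54.13)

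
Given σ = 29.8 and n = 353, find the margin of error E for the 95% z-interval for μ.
Margin of error = 3.11

Margin of error = z* · σ/√n
= 1.960 · 29.8/√353
= 1.960 · 29.8/18.7883
= 3.11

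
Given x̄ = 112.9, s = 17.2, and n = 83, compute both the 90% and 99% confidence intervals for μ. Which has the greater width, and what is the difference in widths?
99% CI is wider by 3.68

df = 82
90% CI: t* = 1.664, (109.76, 116.04), width = 2 · t* · s/√n = 6.28
99% CI: t* = 2.637, (107.92, 117.88), width = 2 · t* · s/√n = 9.96

The 99% CI is wider by 9.96 - 6.28 = 3.68.
Higher confidence requires a wider interval.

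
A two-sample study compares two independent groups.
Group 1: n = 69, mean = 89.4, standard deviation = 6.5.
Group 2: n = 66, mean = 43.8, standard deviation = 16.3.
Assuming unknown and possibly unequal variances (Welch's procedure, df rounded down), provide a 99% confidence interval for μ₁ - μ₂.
(39.92, 51.28)

Difference: x̄₁ - x̄₂ = 45.60
SE = √(s₁²/n₁ + s₂²/n₂) = √(6.5²/69 + 16.3²/66) = 2.1536
df = 84.41 → 84 (Welch–Satterthwaite, rounded down)
t* = 2.636

CI: 45.60 ± 2.636 · 2.1536 = 45.60 ± 5.68 = (39.92, 51.28)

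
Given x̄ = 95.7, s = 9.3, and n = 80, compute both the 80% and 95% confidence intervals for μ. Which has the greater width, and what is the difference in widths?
95% CI is wider by 1.45

df = 79
80% CI: t* = 1.292, (94.36, 97.04), width = 2 · t* · s/√n = 2.69
95% CI: t* = 1.990, (93.63, 97.77), width = 2 · t* · s/√n = 4.14

The 95% CI is wider by 4.14 - 2.69 = 1.45.
Higher confidence requires a wider interval.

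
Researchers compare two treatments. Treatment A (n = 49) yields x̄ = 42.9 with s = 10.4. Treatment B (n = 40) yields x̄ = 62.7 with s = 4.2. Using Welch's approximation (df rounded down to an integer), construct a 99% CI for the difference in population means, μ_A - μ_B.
(-24.12, -15.48)

Difference: x̄₁ - x̄₂ = -19.80
SE = √(s₁²/n₁ + s₂²/n₂) = √(10.4²/49 + 4.2²/40) = 1.6274
df = 65.86 → 65 (Welch–Satterthwaite, rounded down)
t* = 2.654

CI: -19.80 ± 2.654 · 1.6274 = -19.80 ± 4.32 = (-24.12, -15.48)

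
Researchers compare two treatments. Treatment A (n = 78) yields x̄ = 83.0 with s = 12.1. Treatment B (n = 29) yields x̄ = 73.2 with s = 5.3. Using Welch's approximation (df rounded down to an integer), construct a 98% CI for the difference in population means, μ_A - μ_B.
(5.81, 13.79)

Difference: x̄₁ - x̄₂ = 9.80
SE = √(s₁²/n₁ + s₂²/n₂) = √(12.1²/78 + 5.3²/29) = 1.6869
df = 102.16 → 102 (Welch–Satterthwaite, rounded down)
t* = 2.363

CI: 9.80 ± 2.363 · 1.6869 = 9.80 ± 3.99 = (5.81, 13.79)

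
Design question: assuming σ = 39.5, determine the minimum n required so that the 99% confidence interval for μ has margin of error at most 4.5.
n ≥ 512

For margin E ≤ 4.5:
n ≥ (z* · σ / E)²
n ≥ (2.576 · 39.5 / 4.5)²
n ≥ 511.28

Minimum n = 512 (rounding up)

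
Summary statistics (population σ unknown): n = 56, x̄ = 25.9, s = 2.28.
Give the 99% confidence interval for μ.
(25.09, 26.71)

t-interval (σ unknown):
df = n - 1 = 55
t* = 2.668 for 99% confidence

Margin of error = t* · s/√n = 2.668 · 2.28/√56 = 0.81

CI: (25.09, 26.71)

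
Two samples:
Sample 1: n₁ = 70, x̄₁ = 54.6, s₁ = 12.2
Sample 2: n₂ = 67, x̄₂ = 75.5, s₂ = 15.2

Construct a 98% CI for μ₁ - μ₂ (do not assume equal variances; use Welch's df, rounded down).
(-26.46, -15.34)

Difference: x̄₁ - x̄₂ = -20.90
SE = √(s₁²/n₁ + s₂²/n₂) = √(12.2²/70 + 15.2²/67) = 2.3611
df = 126.49 → 126 (Welch–Satterthwaite, rounded down)
t* = 2.356

CI: -20.90 ± 2.356 · 2.3611 = -20.90 ± 5.56 = (-26.46, -15.34)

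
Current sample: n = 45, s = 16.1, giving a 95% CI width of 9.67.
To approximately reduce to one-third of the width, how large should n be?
n ≈ 405

CI width ∝ 1/√n
To reduce width by factor 3, need √n to grow by 3 → need 3² = 9 times as many samples.

Current: n = 45, width = 9.67
New: n = 405, width ≈ 3.15

Width reduced by factor of 9.67/3.15 = 3.07.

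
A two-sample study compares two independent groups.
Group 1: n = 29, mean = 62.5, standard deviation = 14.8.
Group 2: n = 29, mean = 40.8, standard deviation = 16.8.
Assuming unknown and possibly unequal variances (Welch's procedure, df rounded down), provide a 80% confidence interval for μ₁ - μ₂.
(16.31, 27.09)

Difference: x̄₁ - x̄₂ = 21.70
SE = √(s₁²/n₁ + s₂²/n₂) = √(14.8²/29 + 16.8²/29) = 4.1576
df = 55.12 → 55 (Welch–Satterthwaite, rounded down)
t* = 1.297

CI: 21.70 ± 1.297 · 4.1576 = 21.70 ± 5.39 = (16.31, 27.09)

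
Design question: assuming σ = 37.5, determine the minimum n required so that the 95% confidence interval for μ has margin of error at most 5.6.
n ≥ 173

For margin E ≤ 5.6:
n ≥ (z* · σ / E)²
n ≥ (1.960 · 37.5 / 5.6)²
n ≥ 172.27

Minimum n = 173 (rounding up)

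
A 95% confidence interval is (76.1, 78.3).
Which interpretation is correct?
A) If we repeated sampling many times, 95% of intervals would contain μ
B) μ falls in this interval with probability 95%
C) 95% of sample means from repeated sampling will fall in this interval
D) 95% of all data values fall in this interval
A

A) Correct — this is the frequentist long-run coverage interpretation.
B) Wrong — μ is fixed; the randomness lives in the interval, not in μ.
C) Wrong — coverage applies to intervals containing μ, not to future x̄ values.
D) Wrong — a CI is about the parameter μ, not individual data values.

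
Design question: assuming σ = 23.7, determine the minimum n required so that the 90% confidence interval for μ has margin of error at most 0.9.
n ≥ 1877

For margin E ≤ 0.9:
n ≥ (z* · σ / E)²
n ≥ (1.645 · 23.7 / 0.9)²
n ≥ 1876.48

Minimum n = 1877 (rounding up)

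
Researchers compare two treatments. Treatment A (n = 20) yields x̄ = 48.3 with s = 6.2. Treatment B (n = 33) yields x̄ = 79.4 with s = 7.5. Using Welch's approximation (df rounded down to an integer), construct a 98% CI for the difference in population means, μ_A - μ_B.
(-35.69, -26.51)

Difference: x̄₁ - x̄₂ = -31.10
SE = √(s₁²/n₁ + s₂²/n₂) = √(6.2²/20 + 7.5²/33) = 1.9043
df = 46.11 → 46 (Welch–Satterthwaite, rounded down)
t* = 2.410

CI: -31.10 ± 2.410 · 1.9043 = -31.10 ± 4.59 = (-35.69, -26.51)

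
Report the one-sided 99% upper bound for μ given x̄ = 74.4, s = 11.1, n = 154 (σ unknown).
μ ≤ 76.50

Upper bound (one-sided):
t* = 2.351 (one-sided for 99%)
Upper bound = x̄ + t* · s/√n = 74.4 + 2.351 · 11.1/√154 = 76.50

We are 99% confident that μ ≤ 76.50.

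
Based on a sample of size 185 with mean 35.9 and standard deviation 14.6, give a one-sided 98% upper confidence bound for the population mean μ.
μ ≤ 38.12

Upper bound (one-sided):
t* = 2.068 (one-sided for 98%)
Upper bound = x̄ + t* · s/√n = 35.9 + 2.068 · 14.6/√185 = 38.12

We are 98% confident that μ ≤ 38.12.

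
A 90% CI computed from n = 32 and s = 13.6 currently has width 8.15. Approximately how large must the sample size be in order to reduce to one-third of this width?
n ≈ 288

CI width ∝ 1/√n
To reduce width by factor 3, need √n to grow by 3 → need 3² = 9 times as many samples.

Current: n = 32, width = 8.15
New: n = 288, width ≈ 2.64

Width reduced by factor of 8.15/2.64 = 3.09.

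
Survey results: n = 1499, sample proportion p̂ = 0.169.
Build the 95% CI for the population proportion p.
(0.150, 0.188)

Proportion CI:
SE = √(p̂(1-p̂)/n) = √(0.169 · 0.831 / 1499) = 0.00968

z* = 1.960
Margin = z* · SE = 1.960 · 0.00968 = 0.0190

CI: 0.169 ± 0.0190 = (0.150, 0.188)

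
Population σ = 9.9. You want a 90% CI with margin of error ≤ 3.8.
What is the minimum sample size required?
n ≥ 19

For margin E ≤ 3.8:
n ≥ (z* · σ / E)²
n ≥ (1.645 · 9.9 / 3.8)²
n ≥ 18.37

Minimum n = 19 (rounding up)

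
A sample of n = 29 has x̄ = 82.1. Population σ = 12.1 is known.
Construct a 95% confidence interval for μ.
(77.70, 86.50)

z-interval (σ known):
z* = 1.960 for 95% confidence

Margin of error = z* · σ/√n = 1.960 · 12.1/√29 = 4.40

CI: (82.1 - 4.40, 82.1 + 4.40) = (77.70, 86.50)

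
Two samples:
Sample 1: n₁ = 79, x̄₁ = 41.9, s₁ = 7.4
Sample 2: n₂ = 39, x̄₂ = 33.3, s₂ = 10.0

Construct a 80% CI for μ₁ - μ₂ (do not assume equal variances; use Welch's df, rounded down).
(6.26, 10.94)

Difference: x̄₁ - x̄₂ = 8.60
SE = √(s₁²/n₁ + s₂²/n₂) = √(7.4²/79 + 10.0²/39) = 1.8048
df = 59.21 → 59 (Welch–Satterthwaite, rounded down)
t* = 1.296

CI: 8.60 ± 1.296 · 1.8048 = 8.60 ± 2.34 = (6.26, 10.94)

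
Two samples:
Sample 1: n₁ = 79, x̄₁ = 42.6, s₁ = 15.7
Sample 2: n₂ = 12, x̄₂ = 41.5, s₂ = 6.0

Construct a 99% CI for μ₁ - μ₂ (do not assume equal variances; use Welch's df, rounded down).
(-5.60, 7.80)

Difference: x̄₁ - x̄₂ = 1.10
SE = √(s₁²/n₁ + s₂²/n₂) = √(15.7²/79 + 6.0²/12) = 2.4739
df = 39.72 → 39 (Welch–Satterthwaite, rounded down)
t* = 2.708

CI: 1.10 ± 2.708 · 2.4739 = 1.10 ± 6.70 = (-5.60, 7.80)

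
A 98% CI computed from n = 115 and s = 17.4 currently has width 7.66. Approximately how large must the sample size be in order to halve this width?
n ≈ 460

CI width ∝ 1/√n
To reduce width by factor 2, need √n to grow by 2 → need 2² = 4 times as many samples.

Current: n = 115, width = 7.66
New: n = 460, width ≈ 3.79

Width reduced by factor of 7.66/3.79 = 2.02.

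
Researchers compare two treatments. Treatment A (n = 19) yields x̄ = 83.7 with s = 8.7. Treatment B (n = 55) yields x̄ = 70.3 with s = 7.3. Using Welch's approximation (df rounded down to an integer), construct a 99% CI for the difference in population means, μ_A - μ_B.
(7.23, 19.57)

Difference: x̄₁ - x̄₂ = 13.40
SE = √(s₁²/n₁ + s₂²/n₂) = √(8.7²/19 + 7.3²/55) = 2.2254
df = 27.28 → 27 (Welch–Satterthwaite, rounded down)
t* = 2.771

CI: 13.40 ± 2.771 · 2.2254 = 13.40 ± 6.17 = (7.23, 19.57)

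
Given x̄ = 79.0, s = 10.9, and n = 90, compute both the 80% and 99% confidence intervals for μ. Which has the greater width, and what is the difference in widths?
99% CI is wider by 3.08

df = 89
80% CI: t* = 1.291, (77.52, 80.48), width = 2 · t* · s/√n = 2.97
99% CI: t* = 2.632, (75.98, 82.02), width = 2 · t* · s/√n = 6.05

The 99% CI is wider by 6.05 - 2.97 = 3.08.
Higher confidence requires a wider interval.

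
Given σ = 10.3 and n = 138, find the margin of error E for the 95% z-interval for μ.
Margin of error = 1.72

Margin of error = z* · σ/√n
= 1.960 · 10.3/√138
= 1.960 · 10.3/11.7473
= 1.72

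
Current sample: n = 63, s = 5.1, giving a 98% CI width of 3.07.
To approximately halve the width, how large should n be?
n ≈ 252

CI width ∝ 1/√n
To reduce width by factor 2, need √n to grow by 2 → need 2² = 4 times as many samples.

Current: n = 63, width = 3.07
New: n = 252, width ≈ 1.50

Width reduced by factor of 3.07/1.50 = 2.05.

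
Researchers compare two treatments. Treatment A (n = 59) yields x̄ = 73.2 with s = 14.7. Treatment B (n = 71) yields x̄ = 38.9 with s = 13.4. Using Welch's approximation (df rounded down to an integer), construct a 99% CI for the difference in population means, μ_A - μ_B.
(27.79, 40.81)

Difference: x̄₁ - x̄₂ = 34.30
SE = √(s₁²/n₁ + s₂²/n₂) = √(14.7²/59 + 13.4²/71) = 2.4883
df = 118.81 → 118 (Welch–Satterthwaite, rounded down)
t* = 2.618

CI: 34.30 ± 2.618 · 2.4883 = 34.30 ± 6.51 = (27.79, 40.81)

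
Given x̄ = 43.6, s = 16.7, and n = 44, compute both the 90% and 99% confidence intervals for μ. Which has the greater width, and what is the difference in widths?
99% CI is wider by 5.11

df = 43
90% CI: t* = 1.681, (39.37, 47.83), width = 2 · t* · s/√n = 8.46
99% CI: t* = 2.695, (36.82, 50.38), width = 2 · t* · s/√n = 13.57

The 99% CI is wider by 13.57 - 8.46 = 5.11.
Higher confidence requires a wider interval.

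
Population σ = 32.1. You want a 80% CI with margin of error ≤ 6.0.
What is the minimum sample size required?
n ≥ 48

For margin E ≤ 6.0:
n ≥ (z* · σ / E)²
n ≥ (1.282 · 32.1 / 6.0)²
n ≥ 47.04

Minimum n = 48 (rounding up)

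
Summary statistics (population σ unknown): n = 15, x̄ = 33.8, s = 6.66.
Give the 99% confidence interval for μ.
(28.68, 38.92)

t-interval (σ unknown):
df = n - 1 = 14
t* = 2.977 for 99% confidence

Margin of error = t* · s/√n = 2.977 · 6.66/√15 = 5.12

CI: (28.68, 38.92)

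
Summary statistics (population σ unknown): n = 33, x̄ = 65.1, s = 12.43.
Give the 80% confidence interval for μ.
(62.27, 67.93)

t-interval (σ unknown):
df = n - 1 = 32
t* = 1.309 for 80% confidence

Margin of error = t* · s/√n = 1.309 · 12.43/√33 = 2.83

CI: (62.27, 67.93)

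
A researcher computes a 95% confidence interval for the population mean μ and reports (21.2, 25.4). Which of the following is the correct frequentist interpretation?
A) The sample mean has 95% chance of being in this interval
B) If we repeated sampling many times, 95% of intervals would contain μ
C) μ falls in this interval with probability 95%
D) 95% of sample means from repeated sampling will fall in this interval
B

A) Wrong — x̄ is observed and sits in the interval by construction.
B) Correct — this is the frequentist long-run coverage interpretation.
C) Wrong — μ is fixed; the randomness lives in the interval, not in μ.
D) Wrong — coverage applies to intervals containing μ, not to future x̄ values.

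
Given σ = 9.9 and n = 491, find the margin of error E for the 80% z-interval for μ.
Margin of error = 0.57

Margin of error = z* · σ/√n
= 1.282 · 9.9/√491
= 1.282 · 9.9/22.1585
= 0.57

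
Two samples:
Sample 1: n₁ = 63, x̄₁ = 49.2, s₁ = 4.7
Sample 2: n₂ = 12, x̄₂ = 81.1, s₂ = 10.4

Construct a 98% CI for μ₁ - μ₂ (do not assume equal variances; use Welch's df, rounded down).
(-40.22, -23.58)

Difference: x̄₁ - x̄₂ = -31.90
SE = √(s₁²/n₁ + s₂²/n₂) = √(4.7²/63 + 10.4²/12) = 3.0601
df = 11.87 → 11 (Welch–Satterthwaite, rounded down)
t* = 2.718

CI: -31.90 ± 2.718 · 3.0601 = -31.90 ± 8.32 = (-40.22, -23.58)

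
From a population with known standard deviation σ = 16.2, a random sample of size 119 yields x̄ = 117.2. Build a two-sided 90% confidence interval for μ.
(114.76, 119.64)

z-interval (σ known):
z* = 1.645 for 90% confidence

Margin of error = z* · σ/√n = 1.645 · 16.2/√119 = 2.44

CI: (117.2 - 2.44, 117.2 + 2.44) = (114.76, 119.64)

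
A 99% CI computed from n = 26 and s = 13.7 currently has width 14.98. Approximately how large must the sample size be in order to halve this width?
n ≈ 104

CI width ∝ 1/√n
To reduce width by factor 2, need √n to grow by 2 → need 2² = 4 times as many samples.

Current: n = 26, width = 14.98
New: n = 104, width ≈ 7.05

Width reduced by factor of 14.98/7.05 = 2.12.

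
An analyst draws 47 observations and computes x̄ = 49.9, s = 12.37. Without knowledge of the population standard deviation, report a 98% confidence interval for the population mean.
(45.55, 54.25)

t-interval (σ unknown):
df = n - 1 = 46
t* = 2.410 for 98% confidence

Margin of error = t* · s/√n = 2.410 · 12.37/√47 = 4.35

CI: (45.55, 54.25)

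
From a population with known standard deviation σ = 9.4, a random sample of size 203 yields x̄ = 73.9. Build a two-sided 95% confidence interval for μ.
(72.61, 75.19)

z-interval (σ known):
z* = 1.960 for 95% confidence

Margin of error = z* · σ/√n = 1.960 · 9.4/√203 = 1.29

CI: (73.9 - 1.29, 73.9 + 1.29) = (72.61, 75.19)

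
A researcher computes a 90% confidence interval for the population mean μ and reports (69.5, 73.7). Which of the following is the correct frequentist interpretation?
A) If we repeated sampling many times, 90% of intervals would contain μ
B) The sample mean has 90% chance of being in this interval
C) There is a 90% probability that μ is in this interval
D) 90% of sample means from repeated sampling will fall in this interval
A

A) Correct — this is the frequentist long-run coverage interpretation.
B) Wrong — x̄ is observed and sits in the interval by construction.
C) Wrong — μ is fixed; the randomness lives in the interval, not in μ.
D) Wrong — coverage applies to intervals containing μ, not to future x̄ values.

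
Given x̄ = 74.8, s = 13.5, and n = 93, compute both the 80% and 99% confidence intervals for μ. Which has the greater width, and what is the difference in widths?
99% CI is wider by 3.75

df = 92
80% CI: t* = 1.291, (72.99, 76.61), width = 2 · t* · s/√n = 3.61
99% CI: t* = 2.630, (71.12, 78.48), width = 2 · t* · s/√n = 7.36

The 99% CI is wider by 7.36 - 3.61 = 3.75.
Higher confidence requires a wider interval.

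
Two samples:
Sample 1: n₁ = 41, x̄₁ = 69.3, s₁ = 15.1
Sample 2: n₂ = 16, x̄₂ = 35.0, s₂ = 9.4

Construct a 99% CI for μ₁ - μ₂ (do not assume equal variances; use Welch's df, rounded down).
(25.33, 43.27)

Difference: x̄₁ - x̄₂ = 34.30
SE = √(s₁²/n₁ + s₂²/n₂) = √(15.1²/41 + 9.4²/16) = 3.3292
df = 43.77 → 43 (Welch–Satterthwaite, rounded down)
t* = 2.695

CI: 34.30 ± 2.695 · 3.3292 = 34.30 ± 8.97 = (25.33, 43.27)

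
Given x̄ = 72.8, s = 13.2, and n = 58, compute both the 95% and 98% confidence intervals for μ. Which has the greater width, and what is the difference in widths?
98% CI is wider by 1.36

df = 57
95% CI: t* = 2.002, (69.33, 76.27), width = 2 · t* · s/√n = 6.94
98% CI: t* = 2.394, (68.65, 76.95), width = 2 · t* · s/√n = 8.30

The 98% CI is wider by 8.30 - 6.94 = 1.36.
Higher confidence requires a wider interval.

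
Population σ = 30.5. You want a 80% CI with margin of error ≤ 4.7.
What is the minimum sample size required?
n ≥ 70

For margin E ≤ 4.7:
n ≥ (z* · σ / E)²
n ≥ (1.282 · 30.5 / 4.7)²
n ≥ 69.21

Minimum n = 70 (rounding up)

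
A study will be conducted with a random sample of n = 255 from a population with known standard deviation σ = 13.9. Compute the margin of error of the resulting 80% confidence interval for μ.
Margin of error = 1.12

Margin of error = z* · σ/√n
= 1.282 · 13.9/√255
= 1.282 · 13.9/15.9687
= 1.12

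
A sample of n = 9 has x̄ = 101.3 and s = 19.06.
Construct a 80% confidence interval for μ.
(92.42, 110.18)

t-interval (σ unknown):
df = n - 1 = 8
t* = 1.397 for 80% confidence

Margin of error = t* · s/√n = 1.397 · 19.06/√9 = 8.88

CI: (92.42, 110.18)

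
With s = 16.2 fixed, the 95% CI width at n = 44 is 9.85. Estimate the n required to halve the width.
n ≈ 176

CI width ∝ 1/√n
To reduce width by factor 2, need √n to grow by 2 → need 2² = 4 times as many samples.

Current: n = 44, width = 9.85
New: n = 176, width ≈ 4.82

Width reduced by factor of 9.85/4.82 = 2.04.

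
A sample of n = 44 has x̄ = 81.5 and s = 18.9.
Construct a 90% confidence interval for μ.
(76.71, 86.29)

t-interval (σ unknown):
df = n - 1 = 43
t* = 1.681 for 90% confidence

Margin of error = t* · s/√n = 1.681 · 18.9/√44 = 4.79

CI: (76.71, 86.29)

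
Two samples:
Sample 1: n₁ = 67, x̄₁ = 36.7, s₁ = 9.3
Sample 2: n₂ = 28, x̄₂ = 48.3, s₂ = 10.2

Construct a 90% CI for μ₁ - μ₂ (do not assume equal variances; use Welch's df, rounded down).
(-15.36, -7.84)

Difference: x̄₁ - x̄₂ = -11.60
SE = √(s₁²/n₁ + s₂²/n₂) = √(9.3²/67 + 10.2²/28) = 2.2375
df = 46.71 → 46 (Welch–Satterthwaite, rounded down)
t* = 1.679

CI: -11.60 ± 1.679 · 2.2375 = -11.60 ± 3.76 = (-15.36, -7.84)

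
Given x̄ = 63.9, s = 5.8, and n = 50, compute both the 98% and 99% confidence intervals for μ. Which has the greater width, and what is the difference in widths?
99% CI is wider by 0.45

df = 49
98% CI: t* = 2.405, (61.93, 65.87), width = 2 · t* · s/√n = 3.95
99% CI: t* = 2.680, (61.70, 66.10), width = 2 · t* · s/√n = 4.40

The 99% CI is wider by 4.40 - 3.95 = 0.45.
Higher confidence requires a wider interval.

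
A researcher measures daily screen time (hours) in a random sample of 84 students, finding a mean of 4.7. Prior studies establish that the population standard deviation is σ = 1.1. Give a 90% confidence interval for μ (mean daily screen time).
(4.50, 4.90)

z-interval (σ known):
z* = 1.645 for 90% confidence

Margin of error = z* · σ/√n = 1.645 · 1.1/√84 = 0.20

CI: (4.7 - 0.20, 4.7 + 0.20) = (4.50, 4.90)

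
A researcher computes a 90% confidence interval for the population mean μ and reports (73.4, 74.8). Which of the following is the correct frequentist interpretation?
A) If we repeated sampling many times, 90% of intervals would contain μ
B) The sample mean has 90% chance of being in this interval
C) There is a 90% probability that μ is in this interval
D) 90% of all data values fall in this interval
A

A) Correct — this is the frequentist long-run coverage interpretation.
B) Wrong — x̄ is observed and sits in the interval by construction.
C) Wrong — μ is fixed; the randomness lives in the interval, not in μ.
D) Wrong — a CI is about the parameter μ, not individual data values.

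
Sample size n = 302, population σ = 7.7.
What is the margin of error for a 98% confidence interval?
Margin of error = 1.03

Margin of error = z* · σ/√n
= 2.326 · 7.7/√302
= 2.326 · 7.7/17.3781
= 1.03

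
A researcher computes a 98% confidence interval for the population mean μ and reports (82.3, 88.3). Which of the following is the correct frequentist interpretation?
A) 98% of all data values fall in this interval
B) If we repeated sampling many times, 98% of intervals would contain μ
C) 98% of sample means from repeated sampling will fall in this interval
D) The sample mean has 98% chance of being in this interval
B

A) Wrong — a CI is about the parameter μ, not individual data values.
B) Correct — this is the frequentist long-run coverage interpretation.
C) Wrong — coverage applies to intervals containing μ, not to future x̄ values.
D) Wrong — x̄ is observed and sits in the interval by construction.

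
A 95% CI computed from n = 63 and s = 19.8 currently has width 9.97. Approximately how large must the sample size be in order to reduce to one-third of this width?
n ≈ 567

CI width ∝ 1/√n
To reduce width by factor 3, need √n to grow by 3 → need 3² = 9 times as many samples.

Current: n = 63, width = 9.97
New: n = 567, width ≈ 3.27

Width reduced by factor of 9.97/3.27 = 3.05.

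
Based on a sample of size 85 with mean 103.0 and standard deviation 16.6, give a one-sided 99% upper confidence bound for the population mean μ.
μ ≤ 107.27

Upper bound (one-sided):
t* = 2.372 (one-sided for 99%)
Upper bound = x̄ + t* · s/√n = 103.0 + 2.372 · 16.6/√85 = 107.27

We are 99% confident that μ ≤ 107.27.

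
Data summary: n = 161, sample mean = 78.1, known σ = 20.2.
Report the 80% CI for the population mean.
(76.06, 80.14)

z-interval (σ known):
z* = 1.282 for 80% confidence

Margin of error = z* · σ/√n = 1.282 · 20.2/√161 = 2.04

CI: (78.1 - 2.04, 78.1 + 2.04) = (76.06, 80.14)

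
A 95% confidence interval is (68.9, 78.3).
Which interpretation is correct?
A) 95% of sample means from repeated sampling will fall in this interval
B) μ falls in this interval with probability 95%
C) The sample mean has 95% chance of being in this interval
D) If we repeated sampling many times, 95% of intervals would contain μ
D

A) Wrong — coverage applies to intervals containing μ, not to future x̄ values.
B) Wrong — μ is fixed; the randomness lives in the interval, not in μ.
C) Wrong — x̄ is observed and sits in the interval by construction.
D) Correct — this is the frequentist long-run coverage interpretation.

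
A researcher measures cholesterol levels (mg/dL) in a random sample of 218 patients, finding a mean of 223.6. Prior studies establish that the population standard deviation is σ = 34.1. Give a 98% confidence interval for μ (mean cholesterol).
(218.23, 228.97)

z-interval (σ known):
z* = 2.326 for 98% confidence

Margin of error = z* · σ/√n = 2.326 · 34.1/√218 = 5.37

CI: (223.6 - 5.37, 223.6 + 5.37) = (218.23, 228.97)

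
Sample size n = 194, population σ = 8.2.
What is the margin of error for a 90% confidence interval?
Margin of error = 0.97

Margin of error = z* · σ/√n
= 1.645 · 8.2/√194
= 1.645 · 8.2/13.9284
= 0.97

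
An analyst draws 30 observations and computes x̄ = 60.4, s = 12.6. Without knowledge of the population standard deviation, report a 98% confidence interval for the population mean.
(54.74, 66.06)

t-interval (σ unknown):
df = n - 1 = 29
t* = 2.462 for 98% confidence

Margin of error = t* · s/√n = 2.462 · 12.6/√30 = 5.66

CI: (54.74, 66.06)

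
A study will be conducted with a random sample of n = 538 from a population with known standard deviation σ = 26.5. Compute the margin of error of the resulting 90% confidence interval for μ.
Margin of error = 1.88

Margin of error = z* · σ/√n
= 1.645 · 26.5/√538
= 1.645 · 26.5/23.1948
= 1.88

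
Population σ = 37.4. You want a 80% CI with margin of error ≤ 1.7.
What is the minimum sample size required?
n ≥ 796

For margin E ≤ 1.7:
n ≥ (z* · σ / E)²
n ≥ (1.282 · 37.4 / 1.7)²
n ≥ 795.47

Minimum n = 796 (rounding up)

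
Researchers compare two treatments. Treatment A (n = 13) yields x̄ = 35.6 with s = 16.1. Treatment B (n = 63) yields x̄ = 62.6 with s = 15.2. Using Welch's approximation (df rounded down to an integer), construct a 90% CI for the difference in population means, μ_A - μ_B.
(-35.48, -18.52)

Difference: x̄₁ - x̄₂ = -27.00
SE = √(s₁²/n₁ + s₂²/n₂) = √(16.1²/13 + 15.2²/63) = 4.8587
df = 16.71 → 16 (Welch–Satterthwaite, rounded down)
t* = 1.746

CI: -27.00 ± 1.746 · 4.8587 = -27.00 ± 8.48 = (-35.48, -18.52)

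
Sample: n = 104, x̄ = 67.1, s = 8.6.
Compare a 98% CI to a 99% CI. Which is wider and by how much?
99% CI is wider by 0.44

df = 103
98% CI: t* = 2.363, (65.11, 69.09), width = 2 · t* · s/√n = 3.99
99% CI: t* = 2.624, (64.89, 69.31), width = 2 · t* · s/√n = 4.43

The 99% CI is wider by 4.43 - 3.99 = 0.44.
Higher confidence requires a wider interval.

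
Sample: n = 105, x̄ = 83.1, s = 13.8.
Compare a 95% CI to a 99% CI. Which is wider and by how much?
99% CI is wider by 1.73

df = 104
95% CI: t* = 1.983, (80.43, 85.77), width = 2 · t* · s/√n = 5.34
99% CI: t* = 2.624, (79.57, 86.63), width = 2 · t* · s/√n = 7.07

The 99% CI is wider by 7.07 - 5.34 = 1.73.
Higher confidence requires a wider interval.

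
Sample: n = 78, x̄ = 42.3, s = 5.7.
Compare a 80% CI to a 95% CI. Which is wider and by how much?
95% CI is wider by 0.90

df = 77
80% CI: t* = 1.293, (41.47, 43.13), width = 2 · t* · s/√n = 1.67
95% CI: t* = 1.991, (41.02, 43.58), width = 2 · t* · s/√n = 2.57

The 95% CI is wider by 2.57 - 1.67 = 0.90.
Higher confidence requires a wider interval.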